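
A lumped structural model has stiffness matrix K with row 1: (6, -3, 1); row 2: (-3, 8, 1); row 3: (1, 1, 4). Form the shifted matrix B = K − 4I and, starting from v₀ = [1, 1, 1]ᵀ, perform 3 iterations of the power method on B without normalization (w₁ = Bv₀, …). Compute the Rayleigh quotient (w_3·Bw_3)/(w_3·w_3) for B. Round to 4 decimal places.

B = K − 4I has rows (2, -3, 1); (-3, 4, 1); (1, 1, 0)
w1 = Bv₀ = (2·1 + (-3)·1 + 1·1; (-3)·1 + 4·1 + 1·1; 1·1 + 1·1 + 0·1) = (0, 2, 2)
w2 = Bw1 = (2·0 + (-3)·2 + 1·2; (-3)·0 + 4·2 + 1·2; 1·0 + 1·2 + 0·2) = (-4, 10, 2)
w3 = Bw2 = (-36, 54, 6)
Bw3 = (-228, 330, 18)
w3·Bw3 = 26136; w3·w3 = 4248; μ ≈ 26136/4248 = 6.1525

6.1525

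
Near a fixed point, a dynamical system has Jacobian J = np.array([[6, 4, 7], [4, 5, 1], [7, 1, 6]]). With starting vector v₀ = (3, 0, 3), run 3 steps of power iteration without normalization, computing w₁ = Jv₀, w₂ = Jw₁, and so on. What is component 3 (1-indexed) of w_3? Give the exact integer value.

7371

w1 = Jv₀ = (6·3 + 4·0 + 7·3; 4·3 + 5·0 + 1·3; 7·3 + 1·0 + 6·3) = (39, 15, 39)
w2 = Jw1 = (6·39 + 4·15 + 7·39; 4·39 + 5·15 + 1·39; 7·39 + 1·15 + 6·39) = (567, 270, 522)
w3 = Jw2 = (8136, 4140, 7371)
The requested component of w3 is 7371.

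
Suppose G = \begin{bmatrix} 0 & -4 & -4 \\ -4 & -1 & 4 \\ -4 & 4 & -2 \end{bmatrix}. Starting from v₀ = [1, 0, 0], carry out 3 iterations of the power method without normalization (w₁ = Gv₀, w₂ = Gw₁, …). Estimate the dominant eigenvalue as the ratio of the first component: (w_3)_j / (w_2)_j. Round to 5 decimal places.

λ ≈ 2.50000

w1 = Gv₀ = (0, -4, -4)
w2 = Gw1 = (32, -12, -8)
w3 = Gw2 = (80, -148, -160)
Ratio at component: 80 / 32 = 2.50000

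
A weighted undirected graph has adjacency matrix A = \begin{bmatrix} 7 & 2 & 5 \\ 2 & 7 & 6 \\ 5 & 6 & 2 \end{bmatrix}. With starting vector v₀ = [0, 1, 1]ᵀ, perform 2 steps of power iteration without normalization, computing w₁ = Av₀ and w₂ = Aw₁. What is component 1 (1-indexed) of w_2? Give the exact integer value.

w1 = Av₀ = (7, 13, 8)
w2 = Aw1 = (115, 153, 129)
The requested component of w2 is 115.

115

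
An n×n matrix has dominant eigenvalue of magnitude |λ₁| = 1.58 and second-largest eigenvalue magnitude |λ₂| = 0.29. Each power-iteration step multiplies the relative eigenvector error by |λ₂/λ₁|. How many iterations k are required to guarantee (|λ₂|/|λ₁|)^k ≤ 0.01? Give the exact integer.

|λ₂/λ₁| = 0.29/1.58 = 0.18354
Need k ≥ ln(0.01) / ln(0.18354) = -4.6052 / -1.6953 ≈ 2.716
Smallest integer k satisfying the bound: 3

3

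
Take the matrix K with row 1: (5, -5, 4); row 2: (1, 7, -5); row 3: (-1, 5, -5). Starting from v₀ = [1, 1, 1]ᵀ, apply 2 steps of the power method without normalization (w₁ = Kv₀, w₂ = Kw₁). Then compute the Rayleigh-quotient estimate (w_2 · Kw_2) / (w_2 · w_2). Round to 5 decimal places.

λ ≈ 4.28090

w1 = Kv₀ = (5·1 + (-5)·1 + 4·1; 1·1 + 7·1 + (-5)·1; (-1)·1 + 5·1 + (-5)·1) = (4, 3, -1)
w2 = Kw1 = (5·4 + (-5)·3 + 4·(-1); 1·4 + 7·3 + (-5)·(-1); (-1)·4 + 5·3 + (-5)·(-1)) = (1, 30, 16)
Kw2 = (-81, 131, 69)
w2·Kw2 = 1·(-81) + 30·131 + 16·69 = 4953; w2·w2 = 1·1 + 30·30 + 16·16 = 1157
λ ≈ 4953/1157 = 4.28090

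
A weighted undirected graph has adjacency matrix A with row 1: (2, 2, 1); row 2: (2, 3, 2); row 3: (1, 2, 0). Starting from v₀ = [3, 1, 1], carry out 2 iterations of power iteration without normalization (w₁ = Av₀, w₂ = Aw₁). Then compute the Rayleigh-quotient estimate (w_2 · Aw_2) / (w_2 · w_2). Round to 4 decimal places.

w1 = Av₀ = (9, 11, 5)
w2 = Aw1 = (45, 61, 31)
Aw2 = (243, 335, 167)
w2·Aw2 = 45·243 + 61·335 + 31·167 = 36547; w2·w2 = 45·45 + 61·61 + 31·31 = 6707
λ ≈ 36547/6707 = 5.4491

λ ≈ 5.4491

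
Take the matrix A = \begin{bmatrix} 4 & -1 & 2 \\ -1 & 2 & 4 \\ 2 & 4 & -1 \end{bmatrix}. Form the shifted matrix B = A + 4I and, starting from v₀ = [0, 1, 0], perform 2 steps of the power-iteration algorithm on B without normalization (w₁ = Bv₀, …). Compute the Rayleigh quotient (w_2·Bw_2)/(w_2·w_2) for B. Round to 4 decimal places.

8.7093

B = A + 4I has rows (8, -1, 2); (-1, 6, 4); (2, 4, 3)
w1 = Bv₀ = (-1, 6, 4)
w2 = Bw1 = (-6, 53, 34)
Bw2 = (-33, 460, 302)
w2·Bw2 = 34846; w2·w2 = 4001; μ ≈ 34846/4001 = 8.7093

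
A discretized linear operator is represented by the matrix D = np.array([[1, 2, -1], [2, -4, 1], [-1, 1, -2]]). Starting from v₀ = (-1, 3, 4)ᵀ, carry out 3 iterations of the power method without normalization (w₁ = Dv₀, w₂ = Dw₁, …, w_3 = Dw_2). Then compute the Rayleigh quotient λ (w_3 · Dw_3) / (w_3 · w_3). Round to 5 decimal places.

λ ≈ -5.17937

w1 = Dv₀ = (1·(-1) + 2·3 + (-1)·4; 2·(-1) + (-4)·3 + 1·4; (-1)·(-1) + 1·3 + (-2)·4) = (1, -10, -4)
w2 = Dw1 = (1·1 + 2·(-10) + (-1)·(-4); 2·1 + (-4)·(-10) + 1·(-4); (-1)·1 + 1·(-10) + (-2)·(-4)) = (-15, 38, -3)
w3 = Dw2 = (64, -185, 59)
Dw3 = (-365, 927, -367)
w3·Dw3 = 64·(-365) + (-185)·927 + 59·(-367) = -216508; w3·w3 = 64·64 + (-185)·(-185) + 59·59 = 41802
λ ≈ -216508/41802 = -5.17937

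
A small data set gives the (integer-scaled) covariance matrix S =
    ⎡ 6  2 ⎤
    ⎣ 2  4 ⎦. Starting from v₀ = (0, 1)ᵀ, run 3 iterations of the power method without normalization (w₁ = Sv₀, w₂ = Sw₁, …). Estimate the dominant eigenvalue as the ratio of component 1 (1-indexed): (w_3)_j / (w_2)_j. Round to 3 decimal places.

8.000

w1 = Sv₀ = (6·0 + 2·1; 2·0 + 4·1) = (2, 4)
w2 = Sw1 = (6·2 + 2·4; 2·2 + 4·4) = (20, 20)
w3 = Sw2 = (160, 120)
Ratio at component: 160 / 20 = 8.000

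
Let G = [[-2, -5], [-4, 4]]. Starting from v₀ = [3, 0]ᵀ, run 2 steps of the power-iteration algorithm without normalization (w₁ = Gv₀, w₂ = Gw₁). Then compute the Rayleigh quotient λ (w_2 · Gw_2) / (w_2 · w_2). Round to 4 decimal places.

w1 = Gv₀ = ((-2)·3 + (-5)·0; (-4)·3 + 4·0) = (-6, -12)
w2 = Gw1 = ((-2)·(-6) + (-5)·(-12); (-4)·(-6) + 4·(-12)) = (72, -24)
Gw2 = (-24, -384)
w2·Gw2 = 72·(-24) + (-24)·(-384) = 7488; w2·w2 = 72·72 + (-24)·(-24) = 5760
λ ≈ 7488/5760 = 1.3000

λ ≈ 1.3000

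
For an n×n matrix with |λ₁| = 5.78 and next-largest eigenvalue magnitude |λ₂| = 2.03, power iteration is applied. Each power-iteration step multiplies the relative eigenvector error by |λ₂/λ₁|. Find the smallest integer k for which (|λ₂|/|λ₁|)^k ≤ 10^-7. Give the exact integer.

16

|λ₂/λ₁| = 2.03/5.78 = 0.35121
Need k ≥ ln(10^-7) / ln(0.35121) = -16.1181 / -1.0464 ≈ 15.404
Smallest integer k satisfying the bound: 16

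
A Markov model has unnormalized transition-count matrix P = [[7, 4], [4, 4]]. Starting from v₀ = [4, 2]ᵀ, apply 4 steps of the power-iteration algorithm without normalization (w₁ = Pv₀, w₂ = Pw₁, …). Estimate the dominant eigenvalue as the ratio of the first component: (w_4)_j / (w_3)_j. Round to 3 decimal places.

9.770

w1 = Pv₀ = (36, 24)
w2 = Pw1 = (348, 240)
w3 = Pw2 = (3396, 2352)
w4 = Pw3 = (33180, 22992)
Ratio at component: 33180 / 3396 = 9.770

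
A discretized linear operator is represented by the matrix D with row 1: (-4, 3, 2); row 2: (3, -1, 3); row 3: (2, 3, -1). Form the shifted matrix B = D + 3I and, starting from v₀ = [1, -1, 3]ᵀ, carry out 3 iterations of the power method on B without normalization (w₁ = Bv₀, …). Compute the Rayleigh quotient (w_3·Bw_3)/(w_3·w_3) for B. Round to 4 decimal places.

6.6120

B = D + 3I has rows (-1, 3, 2); (3, 2, 3); (2, 3, 2)
w1 = Bv₀ = ((-1)·1 + 3·(-1) + 2·3; 3·1 + 2·(-1) + 3·3; 2·1 + 3·(-1) + 2·3) = (2, 10, 5)
w2 = Bw1 = ((-1)·2 + 3·10 + 2·5; 3·2 + 2·10 + 3·5; 2·2 + 3·10 + 2·5) = (38, 41, 44)
w3 = Bw2 = (173, 328, 287)
Bw3 = (1385, 2036, 1904)
w3·Bw3 = 1453861; w3·w3 = 219882; μ ≈ 1453861/219882 = 6.6120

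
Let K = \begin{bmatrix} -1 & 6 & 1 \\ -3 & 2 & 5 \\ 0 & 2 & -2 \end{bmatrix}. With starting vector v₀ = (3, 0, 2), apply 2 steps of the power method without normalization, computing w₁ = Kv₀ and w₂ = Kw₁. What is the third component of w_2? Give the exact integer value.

w1 = Kv₀ = ((-1)·3 + 6·0 + 1·2; (-3)·3 + 2·0 + 5·2; 0·3 + 2·0 + (-2)·2) = (-1, 1, -4)
w2 = Kw1 = ((-1)·(-1) + 6·1 + 1·(-4); (-3)·(-1) + 2·1 + 5·(-4); 0·(-1) + 2·1 + (-2)·(-4)) = (3, -15, 10)
The requested component of w2 is 10.

10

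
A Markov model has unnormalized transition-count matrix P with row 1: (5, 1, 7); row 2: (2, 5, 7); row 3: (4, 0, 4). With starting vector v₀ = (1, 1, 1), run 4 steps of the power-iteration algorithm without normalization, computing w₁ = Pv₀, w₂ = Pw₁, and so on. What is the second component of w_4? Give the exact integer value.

w1 = Pv₀ = (13, 14, 8)
w2 = Pw1 = (135, 152, 84)
w3 = Pw2 = (1415, 1618, 876)
w4 = Pw3 = (14825, 17052, 9164)
The requested component of w4 is 17052.

17052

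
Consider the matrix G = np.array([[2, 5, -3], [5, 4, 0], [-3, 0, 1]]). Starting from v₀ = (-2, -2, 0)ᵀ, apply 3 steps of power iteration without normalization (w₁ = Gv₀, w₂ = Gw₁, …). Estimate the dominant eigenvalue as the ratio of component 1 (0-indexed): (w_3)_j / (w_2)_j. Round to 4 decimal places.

w1 = Gv₀ = (-14, -18, 6)
w2 = Gw1 = (-136, -142, 48)
w3 = Gw2 = (-1126, -1248, 456)
Ratio at component: -1248 / -142 = 8.7887

8.7887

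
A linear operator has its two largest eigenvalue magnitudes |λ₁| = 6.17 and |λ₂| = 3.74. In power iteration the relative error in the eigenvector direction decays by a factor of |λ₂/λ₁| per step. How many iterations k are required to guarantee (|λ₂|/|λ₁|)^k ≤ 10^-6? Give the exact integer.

28

|λ₂/λ₁| = 3.74/6.17 = 0.60616
Need k ≥ ln(10^-6) / ln(0.60616) = -13.8155 / -0.5006 ≈ 27.597
Smallest integer k satisfying the bound: 28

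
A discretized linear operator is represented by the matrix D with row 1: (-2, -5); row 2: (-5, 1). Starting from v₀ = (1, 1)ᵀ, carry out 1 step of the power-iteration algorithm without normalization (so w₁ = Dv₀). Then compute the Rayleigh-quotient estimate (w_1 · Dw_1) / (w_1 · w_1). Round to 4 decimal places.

-5.5692

w1 = Dv₀ = ((-2)·1 + (-5)·1; (-5)·1 + 1·1) = (-7, -4)
Dw1 = (34, 31)
w1·Dw1 = (-7)·34 + (-4)·31 = -362; w1·w1 = (-7)·(-7) + (-4)·(-4) = 65
λ ≈ -362/65 = -5.5692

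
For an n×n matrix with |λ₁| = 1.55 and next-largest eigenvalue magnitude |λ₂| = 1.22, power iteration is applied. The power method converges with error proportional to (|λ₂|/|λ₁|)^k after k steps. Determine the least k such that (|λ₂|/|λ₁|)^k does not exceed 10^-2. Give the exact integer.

20

|λ₂/λ₁| = 1.22/1.55 = 0.78710
Need k ≥ ln(10^-2) / ln(0.78710) = -4.6052 / -0.2394 ≈ 19.236
Smallest integer k satisfying the bound: 20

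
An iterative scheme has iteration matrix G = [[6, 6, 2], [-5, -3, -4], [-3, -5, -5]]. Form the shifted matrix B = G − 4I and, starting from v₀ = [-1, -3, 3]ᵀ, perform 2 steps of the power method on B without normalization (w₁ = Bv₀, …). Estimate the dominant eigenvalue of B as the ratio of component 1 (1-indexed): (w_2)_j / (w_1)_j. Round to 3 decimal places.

B = G − 4I has rows (2, 6, 2); (-5, -7, -4); (-3, -5, -9)
w1 = Bv₀ = (-14, 14, -9)
w2 = Bw1 = (38, 8, 53)
Ratio: 38/-14 = -2.714

-2.714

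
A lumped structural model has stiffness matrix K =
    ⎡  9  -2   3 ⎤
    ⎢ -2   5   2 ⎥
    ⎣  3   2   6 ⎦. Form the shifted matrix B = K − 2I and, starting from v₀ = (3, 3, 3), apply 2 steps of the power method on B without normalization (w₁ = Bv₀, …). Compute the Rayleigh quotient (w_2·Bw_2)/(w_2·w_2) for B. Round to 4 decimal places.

μ ≈ 8.5814

B = K − 2I has rows (7, -2, 3); (-2, 3, 2); (3, 2, 4)
w1 = Bv₀ = (24, 9, 27)
w2 = Bw1 = (231, 33, 198)
Bw2 = (2145, 33, 1551)
w2·Bw2 = 803682; w2·w2 = 93654; μ ≈ 803682/93654 = 8.5814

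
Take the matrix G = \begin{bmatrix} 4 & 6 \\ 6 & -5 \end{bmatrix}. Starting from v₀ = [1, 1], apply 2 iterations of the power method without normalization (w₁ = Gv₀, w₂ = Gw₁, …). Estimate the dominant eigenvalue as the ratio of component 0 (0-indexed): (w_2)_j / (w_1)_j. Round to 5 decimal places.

λ ≈ 4.60000

w1 = Gv₀ = (4·1 + 6·1; 6·1 + (-5)·1) = (10, 1)
w2 = Gw1 = (4·10 + 6·1; 6·10 + (-5)·1) = (46, 55)
Ratio at component: 46 / 10 = 4.60000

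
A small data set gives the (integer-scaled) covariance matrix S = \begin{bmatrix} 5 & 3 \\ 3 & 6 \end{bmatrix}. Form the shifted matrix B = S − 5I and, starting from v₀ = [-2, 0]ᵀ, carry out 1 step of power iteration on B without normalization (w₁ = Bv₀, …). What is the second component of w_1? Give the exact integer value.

B = S − 5I has rows (0, 3); (3, 1)
w1 = Bv₀ = (0, -6)
Requested component of w1: -6

-6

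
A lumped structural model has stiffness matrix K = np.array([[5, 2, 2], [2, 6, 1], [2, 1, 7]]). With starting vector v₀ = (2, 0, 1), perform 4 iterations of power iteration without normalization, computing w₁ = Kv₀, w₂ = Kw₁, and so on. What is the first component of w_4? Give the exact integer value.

w1 = Kv₀ = (12, 5, 11)
w2 = Kw1 = (92, 65, 106)
w3 = Kw2 = (802, 680, 991)
w4 = Kw3 = (7352, 6675, 9221)
The requested component of w4 is 7352.

7352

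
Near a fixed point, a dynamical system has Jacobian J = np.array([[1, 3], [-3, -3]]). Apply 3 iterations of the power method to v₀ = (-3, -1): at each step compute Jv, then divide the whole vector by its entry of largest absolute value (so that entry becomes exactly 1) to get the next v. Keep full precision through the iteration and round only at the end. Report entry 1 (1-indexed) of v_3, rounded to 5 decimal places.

Jv0 = (-6.000000, 12.000000); divide by 12.000000 → v1 = (-0.500000, 1.000000)
Jv1 = (2.500000, -1.500000); divide by 2.500000 → v2 = (1.000000, -0.600000)
Jv2 = (-0.800000, -1.200000); divide by -1.200000 → v3 = (0.666667, 1.000000)
Requested entry of v3: -24/-36 = 0.66667

0.66667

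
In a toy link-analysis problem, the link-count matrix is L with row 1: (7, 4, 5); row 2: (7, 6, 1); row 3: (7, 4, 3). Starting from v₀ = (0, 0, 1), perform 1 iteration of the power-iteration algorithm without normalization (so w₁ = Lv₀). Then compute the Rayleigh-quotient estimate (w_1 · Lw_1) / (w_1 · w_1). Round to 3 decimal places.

13.086

w1 = Lv₀ = (5, 1, 3)
Lw1 = (54, 44, 48)
w1·Lw1 = 5·54 + 1·44 + 3·48 = 458; w1·w1 = 5·5 + 1·1 + 3·3 = 35
λ ≈ 458/35 = 13.086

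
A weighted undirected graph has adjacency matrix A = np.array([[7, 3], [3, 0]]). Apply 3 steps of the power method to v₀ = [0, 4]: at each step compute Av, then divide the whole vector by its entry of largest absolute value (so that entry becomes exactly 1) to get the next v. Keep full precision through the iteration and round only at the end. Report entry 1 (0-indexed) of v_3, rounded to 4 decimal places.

0.3621

Av0 = (12.00000, 0.00000); divide by 12.00000 → v1 = (1.00000, 0.00000)
Av1 = (7.00000, 3.00000); divide by 7.00000 → v2 = (1.00000, 0.42857)
Av2 = (8.28571, 3.00000); divide by 8.28571 → v3 = (1.00000, 0.36207)
Requested entry of v3: 252/696 = 0.3621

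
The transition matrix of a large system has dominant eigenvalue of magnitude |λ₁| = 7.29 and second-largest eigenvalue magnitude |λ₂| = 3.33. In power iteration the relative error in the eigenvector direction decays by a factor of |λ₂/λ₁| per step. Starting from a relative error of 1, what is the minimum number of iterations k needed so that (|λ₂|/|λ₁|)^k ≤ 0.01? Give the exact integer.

|λ₂/λ₁| = 3.33/7.29 = 0.45679
Need k ≥ ln(0.01) / ln(0.45679) = -4.6052 / -0.7835 ≈ 5.877
Smallest integer k satisfying the bound: 6

6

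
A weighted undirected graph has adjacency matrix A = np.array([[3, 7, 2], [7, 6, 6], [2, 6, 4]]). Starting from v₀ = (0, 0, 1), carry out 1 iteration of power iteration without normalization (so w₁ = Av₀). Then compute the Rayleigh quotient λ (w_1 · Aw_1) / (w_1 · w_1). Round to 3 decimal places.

λ ≈ 13.929

w1 = Av₀ = (2, 6, 4)
Aw1 = (56, 74, 56)
w1·Aw1 = 2·56 + 6·74 + 4·56 = 780; w1·w1 = 2·2 + 6·6 + 4·4 = 56
λ ≈ 780/56 = 13.929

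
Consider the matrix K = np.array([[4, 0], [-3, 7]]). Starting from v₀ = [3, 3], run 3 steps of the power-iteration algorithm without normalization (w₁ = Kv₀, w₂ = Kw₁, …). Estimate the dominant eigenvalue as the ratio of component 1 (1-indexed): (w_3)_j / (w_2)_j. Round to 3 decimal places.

w1 = Kv₀ = (4·3 + 0·3; (-3)·3 + 7·3) = (12, 12)
w2 = Kw1 = (4·12 + 0·12; (-3)·12 + 7·12) = (48, 48)
w3 = Kw2 = (192, 192)
Ratio at component: 192 / 48 = 4.000

4.000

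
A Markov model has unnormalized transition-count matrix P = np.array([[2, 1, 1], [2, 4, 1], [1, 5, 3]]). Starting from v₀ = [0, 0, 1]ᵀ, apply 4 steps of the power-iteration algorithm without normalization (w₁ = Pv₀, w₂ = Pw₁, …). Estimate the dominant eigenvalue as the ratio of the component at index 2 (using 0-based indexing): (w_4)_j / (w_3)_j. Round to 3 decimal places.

6.656

w1 = Pv₀ = (1, 1, 3)
w2 = Pw1 = (6, 9, 15)
w3 = Pw2 = (36, 63, 96)
w4 = Pw3 = (231, 420, 639)
Ratio at component: 639 / 96 = 6.656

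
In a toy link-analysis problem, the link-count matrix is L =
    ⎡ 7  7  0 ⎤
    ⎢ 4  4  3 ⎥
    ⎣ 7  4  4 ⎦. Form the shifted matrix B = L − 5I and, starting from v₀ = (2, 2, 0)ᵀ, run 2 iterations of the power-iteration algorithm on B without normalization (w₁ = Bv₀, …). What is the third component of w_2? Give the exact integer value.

128

B = L − 5I has rows (2, 7, 0); (4, -1, 3); (7, 4, -1)
w1 = Bv₀ = (2·2 + 7·2 + 0·0; 4·2 + (-1)·2 + 3·0; 7·2 + 4·2 + (-1)·0) = (18, 6, 22)
w2 = Bw1 = (2·18 + 7·6 + 0·22; 4·18 + (-1)·6 + 3·22; 7·18 + 4·6 + (-1)·22) = (78, 132, 128)
Requested component of w2: 128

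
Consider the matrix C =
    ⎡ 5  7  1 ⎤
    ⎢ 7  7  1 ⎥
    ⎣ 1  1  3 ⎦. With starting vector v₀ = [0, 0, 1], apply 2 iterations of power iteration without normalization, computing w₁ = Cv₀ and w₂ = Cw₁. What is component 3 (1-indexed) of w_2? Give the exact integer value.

w1 = Cv₀ = (5·0 + 7·0 + 1·1; 7·0 + 7·0 + 1·1; 1·0 + 1·0 + 3·1) = (1, 1, 3)
w2 = Cw1 = (5·1 + 7·1 + 1·3; 7·1 + 7·1 + 1·3; 1·1 + 1·1 + 3·3) = (15, 17, 11)
The requested component of w2 is 11.

11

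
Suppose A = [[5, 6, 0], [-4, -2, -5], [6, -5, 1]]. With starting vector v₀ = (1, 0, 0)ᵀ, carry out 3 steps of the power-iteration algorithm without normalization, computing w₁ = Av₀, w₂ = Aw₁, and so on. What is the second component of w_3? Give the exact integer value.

-200

w1 = Av₀ = (5·1 + 6·0 + 0·0; (-4)·1 + (-2)·0 + (-5)·0; 6·1 + (-5)·0 + 1·0) = (5, -4, 6)
w2 = Aw1 = (5·5 + 6·(-4) + 0·6; (-4)·5 + (-2)·(-4) + (-5)·6; 6·5 + (-5)·(-4) + 1·6) = (1, -42, 56)
w3 = Aw2 = (-247, -200, 272)
The requested component of w3 is -200.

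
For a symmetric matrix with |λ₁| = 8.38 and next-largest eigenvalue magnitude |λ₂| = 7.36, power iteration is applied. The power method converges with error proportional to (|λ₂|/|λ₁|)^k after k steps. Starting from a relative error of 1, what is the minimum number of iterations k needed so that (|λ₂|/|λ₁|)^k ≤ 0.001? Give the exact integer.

54

|λ₂/λ₁| = 7.36/8.38 = 0.87828
Need k ≥ ln(0.001) / ln(0.87828) = -6.9078 / -0.1298 ≈ 53.223
Smallest integer k satisfying the bound: 54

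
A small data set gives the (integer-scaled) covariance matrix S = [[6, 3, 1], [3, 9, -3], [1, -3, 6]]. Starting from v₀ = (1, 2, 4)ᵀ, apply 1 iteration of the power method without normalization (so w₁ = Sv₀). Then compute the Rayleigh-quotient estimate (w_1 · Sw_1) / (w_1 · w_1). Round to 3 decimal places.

w1 = Sv₀ = (6·1 + 3·2 + 1·4; 3·1 + 9·2 + (-3)·4; 1·1 + (-3)·2 + 6·4) = (16, 9, 19)
Sw1 = (142, 72, 103)
w1·Sw1 = 16·142 + 9·72 + 19·103 = 4877; w1·w1 = 16·16 + 9·9 + 19·19 = 698
λ ≈ 4877/698 = 6.987

6.987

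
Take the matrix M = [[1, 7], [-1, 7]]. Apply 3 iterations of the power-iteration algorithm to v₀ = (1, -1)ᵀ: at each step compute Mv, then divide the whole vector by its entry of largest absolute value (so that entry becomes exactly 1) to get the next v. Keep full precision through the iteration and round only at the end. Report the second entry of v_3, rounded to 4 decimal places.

Mv0 = (-6.00000, -8.00000); divide by -8.00000 → v1 = (0.75000, 1.00000)
Mv1 = (7.75000, 6.25000); divide by 7.75000 → v2 = (1.00000, 0.80645)
Mv2 = (6.64516, 4.64516); divide by 6.64516 → v3 = (1.00000, 0.69903)
Requested entry of v3: -288/-412 = 0.6990

0.6990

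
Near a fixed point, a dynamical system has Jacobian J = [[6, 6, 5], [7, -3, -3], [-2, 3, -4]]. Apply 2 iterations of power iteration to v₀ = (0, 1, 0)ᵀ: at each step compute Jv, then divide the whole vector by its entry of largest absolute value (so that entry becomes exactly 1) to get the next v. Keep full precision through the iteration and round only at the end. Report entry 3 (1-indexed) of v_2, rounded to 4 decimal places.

-0.7857

Jv0 = (6.00000, -3.00000, 3.00000); divide by 6.00000 → v1 = (1.00000, -0.50000, 0.50000)
Jv1 = (5.50000, 7.00000, -5.50000); divide by 7.00000 → v2 = (0.78571, 1.00000, -0.78571)
Requested entry of v2: -33/42 = -0.7857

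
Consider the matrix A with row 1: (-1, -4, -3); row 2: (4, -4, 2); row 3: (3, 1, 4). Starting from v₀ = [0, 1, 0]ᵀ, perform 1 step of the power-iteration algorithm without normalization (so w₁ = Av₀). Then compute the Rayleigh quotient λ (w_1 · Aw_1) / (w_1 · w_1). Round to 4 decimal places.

w1 = Av₀ = (-4, -4, 1)
Aw1 = (17, 2, -12)
w1·Aw1 = (-4)·17 + (-4)·2 + 1·(-12) = -88; w1·w1 = (-4)·(-4) + (-4)·(-4) + 1·1 = 33
λ ≈ -88/33 = -2.6667

λ ≈ -2.6667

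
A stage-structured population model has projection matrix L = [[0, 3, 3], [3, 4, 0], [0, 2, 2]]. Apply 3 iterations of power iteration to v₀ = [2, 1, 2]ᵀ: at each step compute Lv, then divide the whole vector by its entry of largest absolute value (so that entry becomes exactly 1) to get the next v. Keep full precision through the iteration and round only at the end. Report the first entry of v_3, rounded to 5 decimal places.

Lv0 = (9.000000, 10.000000, 6.000000); divide by 10.000000 → v1 = (0.900000, 1.000000, 0.600000)
Lv1 = (4.800000, 6.700000, 3.200000); divide by 6.700000 → v2 = (0.716418, 1.000000, 0.477612)
Lv2 = (4.432836, 6.149254, 2.955224); divide by 6.149254 → v3 = (0.720874, 1.000000, 0.480583)
Requested entry of v3: 297/412 = 0.72087

0.72087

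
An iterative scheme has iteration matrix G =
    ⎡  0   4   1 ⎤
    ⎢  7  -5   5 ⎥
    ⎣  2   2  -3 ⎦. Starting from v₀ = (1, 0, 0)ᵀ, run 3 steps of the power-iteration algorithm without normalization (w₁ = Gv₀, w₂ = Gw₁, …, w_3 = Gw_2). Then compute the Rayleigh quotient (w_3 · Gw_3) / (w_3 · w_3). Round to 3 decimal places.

λ ≈ -7.476

w1 = Gv₀ = (0·1 + 4·0 + 1·0; 7·1 + (-5)·0 + 5·0; 2·1 + 2·0 + (-3)·0) = (0, 7, 2)
w2 = Gw1 = (0·0 + 4·7 + 1·2; 7·0 + (-5)·7 + 5·2; 2·0 + 2·7 + (-3)·2) = (30, -25, 8)
w3 = Gw2 = (-92, 375, -14)
Gw3 = (1486, -2589, 608)
w3·Gw3 = (-92)·1486 + 375·(-2589) + (-14)·608 = -1116099; w3·w3 = (-92)·(-92) + 375·375 + (-14)·(-14) = 149285
λ ≈ -1116099/149285 = -7.476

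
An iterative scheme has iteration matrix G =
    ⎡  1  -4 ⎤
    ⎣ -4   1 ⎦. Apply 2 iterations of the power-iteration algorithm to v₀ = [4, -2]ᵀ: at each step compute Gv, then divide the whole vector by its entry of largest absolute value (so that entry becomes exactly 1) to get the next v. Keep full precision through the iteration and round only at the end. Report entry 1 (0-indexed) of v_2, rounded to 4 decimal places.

-0.7857

Gv0 = (12.00000, -18.00000); divide by -18.00000 → v1 = (-0.66667, 1.00000)
Gv1 = (-4.66667, 3.66667); divide by -4.66667 → v2 = (1.00000, -0.78571)
Requested entry of v2: -66/84 = -0.7857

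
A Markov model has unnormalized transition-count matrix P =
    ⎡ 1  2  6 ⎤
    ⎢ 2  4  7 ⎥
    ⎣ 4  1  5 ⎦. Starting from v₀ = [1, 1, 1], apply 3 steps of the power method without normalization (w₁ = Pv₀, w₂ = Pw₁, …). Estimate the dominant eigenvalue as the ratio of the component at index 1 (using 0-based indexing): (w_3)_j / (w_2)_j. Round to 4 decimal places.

λ ≈ 10.3071

w1 = Pv₀ = (9, 13, 10)
w2 = Pw1 = (95, 140, 99)
w3 = Pw2 = (969, 1443, 1015)
Ratio at component: 1443 / 140 = 10.3071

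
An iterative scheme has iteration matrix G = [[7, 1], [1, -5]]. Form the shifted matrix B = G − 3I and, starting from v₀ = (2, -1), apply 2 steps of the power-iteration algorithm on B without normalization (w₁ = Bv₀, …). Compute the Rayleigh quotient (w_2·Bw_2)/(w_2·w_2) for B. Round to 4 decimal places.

μ ≈ -6.2607

B = G − 3I has rows (4, 1); (1, -8)
w1 = Bv₀ = (4·2 + 1·(-1); 1·2 + (-8)·(-1)) = (7, 10)
w2 = Bw1 = (4·7 + 1·10; 1·7 + (-8)·10) = (38, -73)
Bw2 = (79, 622)
w2·Bw2 = -42404; w2·w2 = 6773; μ ≈ -42404/6773 = -6.2607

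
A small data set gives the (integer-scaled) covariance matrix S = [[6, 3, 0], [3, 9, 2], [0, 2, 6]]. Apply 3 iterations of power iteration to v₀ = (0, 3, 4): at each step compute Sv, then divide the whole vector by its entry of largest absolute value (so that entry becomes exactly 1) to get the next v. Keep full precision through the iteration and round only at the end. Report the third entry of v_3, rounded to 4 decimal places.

0.5014

Sv0 = (9.00000, 35.00000, 30.00000); divide by 35.00000 → v1 = (0.25714, 1.00000, 0.85714)
Sv1 = (4.54286, 11.48571, 7.14286); divide by 11.48571 → v2 = (0.39552, 1.00000, 0.62189)
Sv2 = (5.37313, 11.43035, 5.73134); divide by 11.43035 → v3 = (0.47008, 1.00000, 0.50141)
Requested entry of v3: 2304/4595 = 0.5014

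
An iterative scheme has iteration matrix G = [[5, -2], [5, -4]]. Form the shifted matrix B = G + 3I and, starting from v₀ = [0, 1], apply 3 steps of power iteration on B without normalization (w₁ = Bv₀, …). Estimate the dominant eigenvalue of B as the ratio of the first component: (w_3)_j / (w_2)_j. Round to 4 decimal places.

6.7143

B = G + 3I has rows (8, -2); (5, -1)
w1 = Bv₀ = (-2, -1)
w2 = Bw1 = (-14, -9)
w3 = Bw2 = (-94, -61)
Ratio: -94/-14 = 6.7143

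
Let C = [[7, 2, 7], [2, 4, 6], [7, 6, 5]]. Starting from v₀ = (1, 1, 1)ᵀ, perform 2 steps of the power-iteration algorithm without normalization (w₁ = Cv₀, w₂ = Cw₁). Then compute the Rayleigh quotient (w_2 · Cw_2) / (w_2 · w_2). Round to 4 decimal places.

λ ≈ 15.7344

w1 = Cv₀ = (7·1 + 2·1 + 7·1; 2·1 + 4·1 + 6·1; 7·1 + 6·1 + 5·1) = (16, 12, 18)
w2 = Cw1 = (7·16 + 2·12 + 7·18; 2·16 + 4·12 + 6·18; 7·16 + 6·12 + 5·18) = (262, 188, 274)
Cw2 = (4128, 2920, 4332)
w2·Cw2 = 262·4128 + 188·2920 + 274·4332 = 2817464; w2·w2 = 262·262 + 188·188 + 274·274 = 179064
λ ≈ 2817464/179064 = 15.7344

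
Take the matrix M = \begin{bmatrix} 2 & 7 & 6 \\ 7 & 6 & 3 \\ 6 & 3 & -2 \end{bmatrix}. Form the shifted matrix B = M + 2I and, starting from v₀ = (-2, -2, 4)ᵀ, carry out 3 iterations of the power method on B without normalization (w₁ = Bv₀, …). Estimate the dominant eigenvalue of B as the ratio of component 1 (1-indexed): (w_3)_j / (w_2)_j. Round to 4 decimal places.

10.8142

B = M + 2I has rows (4, 7, 6); (7, 8, 3); (6, 3, 0)
w1 = Bv₀ = (4·(-2) + 7·(-2) + 6·4; 7·(-2) + 8·(-2) + 3·4; 6·(-2) + 3·(-2) + 0·4) = (2, -18, -18)
w2 = Bw1 = (4·2 + 7·(-18) + 6·(-18); 7·2 + 8·(-18) + 3·(-18); 6·2 + 3·(-18) + 0·(-18)) = (-226, -184, -42)
w3 = Bw2 = (-2444, -3180, -1908)
Ratio: -2444/-226 = 10.8142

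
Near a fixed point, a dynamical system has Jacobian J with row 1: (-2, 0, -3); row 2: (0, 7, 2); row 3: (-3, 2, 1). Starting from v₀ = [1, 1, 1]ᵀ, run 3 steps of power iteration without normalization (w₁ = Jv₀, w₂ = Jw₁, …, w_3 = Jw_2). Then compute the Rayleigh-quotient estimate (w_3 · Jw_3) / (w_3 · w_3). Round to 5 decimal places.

w1 = Jv₀ = (-5, 9, 0)
w2 = Jw1 = (10, 63, 33)
w3 = Jw2 = (-119, 507, 129)
Jw3 = (-149, 3807, 1500)
w3·Jw3 = (-119)·(-149) + 507·3807 + 129·1500 = 2141380; w3·w3 = (-119)·(-119) + 507·507 + 129·129 = 287851
λ ≈ 2141380/287851 = 7.43920

λ ≈ 7.43920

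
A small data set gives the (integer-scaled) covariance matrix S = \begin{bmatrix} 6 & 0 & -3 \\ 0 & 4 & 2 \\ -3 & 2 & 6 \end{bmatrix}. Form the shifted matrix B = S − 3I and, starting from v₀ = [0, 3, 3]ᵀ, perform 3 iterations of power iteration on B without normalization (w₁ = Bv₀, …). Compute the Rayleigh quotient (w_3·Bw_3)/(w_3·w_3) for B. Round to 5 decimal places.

μ ≈ 6.39187

B = S − 3I has rows (3, 0, -3); (0, 1, 2); (-3, 2, 3)
w1 = Bv₀ = (3·0 + 0·3 + (-3)·3; 0·0 + 1·3 + 2·3; (-3)·0 + 2·3 + 3·3) = (-9, 9, 15)
w2 = Bw1 = (3·(-9) + 0·9 + (-3)·15; 0·(-9) + 1·9 + 2·15; (-3)·(-9) + 2·9 + 3·15) = (-72, 39, 90)
w3 = Bw2 = (-486, 219, 564)
Bw3 = (-3150, 1347, 3588)
w3·Bw3 = 3849525; w3·w3 = 602253; μ ≈ 3849525/602253 = 6.39187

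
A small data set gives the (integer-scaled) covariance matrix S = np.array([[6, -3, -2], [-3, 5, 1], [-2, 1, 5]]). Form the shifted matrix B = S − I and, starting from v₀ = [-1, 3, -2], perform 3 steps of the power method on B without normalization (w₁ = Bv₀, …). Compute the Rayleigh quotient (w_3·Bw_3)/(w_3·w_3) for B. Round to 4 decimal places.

B = S − I has rows (5, -3, -2); (-3, 4, 1); (-2, 1, 4)
w1 = Bv₀ = (5·(-1) + (-3)·3 + (-2)·(-2); (-3)·(-1) + 4·3 + 1·(-2); (-2)·(-1) + 1·3 + 4·(-2)) = (-10, 13, -3)
w2 = Bw1 = (5·(-10) + (-3)·13 + (-2)·(-3); (-3)·(-10) + 4·13 + 1·(-3); (-2)·(-10) + 1·13 + 4·(-3)) = (-83, 79, 21)
w3 = Bw2 = (-694, 586, 329)
Bw3 = (-5886, 4755, 3290)
w3·Bw3 = 7953724; w3·w3 = 933273; μ ≈ 7953724/933273 = 8.5224

8.5224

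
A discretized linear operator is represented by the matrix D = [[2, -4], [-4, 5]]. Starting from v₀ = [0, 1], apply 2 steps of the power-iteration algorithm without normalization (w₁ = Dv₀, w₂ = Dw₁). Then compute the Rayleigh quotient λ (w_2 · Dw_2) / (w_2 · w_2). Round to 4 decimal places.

7.7716

w1 = Dv₀ = (2·0 + (-4)·1; (-4)·0 + 5·1) = (-4, 5)
w2 = Dw1 = (2·(-4) + (-4)·5; (-4)·(-4) + 5·5) = (-28, 41)
Dw2 = (-220, 317)
w2·Dw2 = (-28)·(-220) + 41·317 = 19157; w2·w2 = (-28)·(-28) + 41·41 = 2465
λ ≈ 19157/2465 = 7.7716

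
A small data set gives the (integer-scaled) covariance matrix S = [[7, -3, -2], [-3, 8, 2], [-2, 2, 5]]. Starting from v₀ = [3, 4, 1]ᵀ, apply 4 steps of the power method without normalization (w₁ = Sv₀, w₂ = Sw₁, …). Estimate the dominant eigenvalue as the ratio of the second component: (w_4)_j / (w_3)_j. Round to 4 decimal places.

w1 = Sv₀ = (7·3 + (-3)·4 + (-2)·1; (-3)·3 + 8·4 + 2·1; (-2)·3 + 2·4 + 5·1) = (7, 25, 7)
w2 = Sw1 = (7·7 + (-3)·25 + (-2)·7; (-3)·7 + 8·25 + 2·7; (-2)·7 + 2·25 + 5·7) = (-40, 193, 71)
w3 = Sw2 = (-1001, 1806, 821)
w4 = Sw3 = (-14067, 19093, 9719)
Ratio at component: 19093 / 1806 = 10.5720

10.5720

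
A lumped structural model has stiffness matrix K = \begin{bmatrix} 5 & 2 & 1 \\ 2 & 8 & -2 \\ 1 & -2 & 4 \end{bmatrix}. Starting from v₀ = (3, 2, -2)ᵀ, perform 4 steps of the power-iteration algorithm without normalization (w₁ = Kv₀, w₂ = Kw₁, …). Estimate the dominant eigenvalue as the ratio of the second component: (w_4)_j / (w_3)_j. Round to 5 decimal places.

λ ≈ 9.42454

w1 = Kv₀ = (17, 26, -9)
w2 = Kw1 = (128, 260, -71)
w3 = Kw2 = (1089, 2478, -676)
w4 = Kw3 = (9725, 23354, -6571)
Ratio at component: 23354 / 2478 = 9.42454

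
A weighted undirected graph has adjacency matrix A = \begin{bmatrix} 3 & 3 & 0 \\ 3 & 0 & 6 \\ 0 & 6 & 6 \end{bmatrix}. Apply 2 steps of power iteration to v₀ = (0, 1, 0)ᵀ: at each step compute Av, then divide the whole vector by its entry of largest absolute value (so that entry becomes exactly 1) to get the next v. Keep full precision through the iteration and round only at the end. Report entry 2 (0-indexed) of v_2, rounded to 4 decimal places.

Av0 = (3.00000, 0.00000, 6.00000); divide by 6.00000 → v1 = (0.50000, 0.00000, 1.00000)
Av1 = (1.50000, 7.50000, 6.00000); divide by 7.50000 → v2 = (0.20000, 1.00000, 0.80000)
Requested entry of v2: 36/45 = 0.8000

0.8000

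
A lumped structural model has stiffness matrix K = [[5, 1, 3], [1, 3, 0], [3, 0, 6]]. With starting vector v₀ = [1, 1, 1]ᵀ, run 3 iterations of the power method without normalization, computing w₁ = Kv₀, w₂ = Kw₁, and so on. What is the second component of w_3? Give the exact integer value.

w1 = Kv₀ = (5·1 + 1·1 + 3·1; 1·1 + 3·1 + 0·1; 3·1 + 0·1 + 6·1) = (9, 4, 9)
w2 = Kw1 = (5·9 + 1·4 + 3·9; 1·9 + 3·4 + 0·9; 3·9 + 0·4 + 6·9) = (76, 21, 81)
w3 = Kw2 = (644, 139, 714)
The requested component of w3 is 139.

139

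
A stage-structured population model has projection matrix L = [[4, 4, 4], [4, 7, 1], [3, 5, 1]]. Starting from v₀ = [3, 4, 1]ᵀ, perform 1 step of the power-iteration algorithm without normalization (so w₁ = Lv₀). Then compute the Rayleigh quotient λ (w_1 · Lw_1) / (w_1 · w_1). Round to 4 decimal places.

11.4727

w1 = Lv₀ = (32, 41, 30)
Lw1 = (412, 445, 331)
w1·Lw1 = 32·412 + 41·445 + 30·331 = 41359; w1·w1 = 32·32 + 41·41 + 30·30 = 3605
λ ≈ 41359/3605 = 11.4727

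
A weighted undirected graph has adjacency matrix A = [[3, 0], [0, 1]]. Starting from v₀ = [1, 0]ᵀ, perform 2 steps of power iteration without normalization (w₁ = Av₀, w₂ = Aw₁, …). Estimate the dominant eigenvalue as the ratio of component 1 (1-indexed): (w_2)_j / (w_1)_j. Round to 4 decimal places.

w1 = Av₀ = (3·1 + 0·0; 0·1 + 1·0) = (3, 0)
w2 = Aw1 = (3·3 + 0·0; 0·3 + 1·0) = (9, 0)
Ratio at component: 9 / 3 = 3.0000

3.0000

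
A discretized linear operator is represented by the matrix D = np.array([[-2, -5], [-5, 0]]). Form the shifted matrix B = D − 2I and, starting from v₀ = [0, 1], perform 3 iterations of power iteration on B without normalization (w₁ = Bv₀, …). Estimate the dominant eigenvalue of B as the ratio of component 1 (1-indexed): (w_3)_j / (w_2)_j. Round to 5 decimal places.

B = D − 2I has rows (-4, -5); (-5, -2)
w1 = Bv₀ = (-5, -2)
w2 = Bw1 = (30, 29)
w3 = Bw2 = (-265, -208)
Ratio: -265/30 = -8.83333

μ ≈ -8.83333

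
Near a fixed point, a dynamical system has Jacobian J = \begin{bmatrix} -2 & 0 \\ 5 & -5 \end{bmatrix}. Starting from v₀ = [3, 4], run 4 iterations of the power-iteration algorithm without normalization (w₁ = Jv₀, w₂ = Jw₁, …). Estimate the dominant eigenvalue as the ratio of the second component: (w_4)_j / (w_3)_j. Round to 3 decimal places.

-6.412

w1 = Jv₀ = (-6, -5)
w2 = Jw1 = (12, -5)
w3 = Jw2 = (-24, 85)
w4 = Jw3 = (48, -545)
Ratio at component: -545 / 85 = -6.412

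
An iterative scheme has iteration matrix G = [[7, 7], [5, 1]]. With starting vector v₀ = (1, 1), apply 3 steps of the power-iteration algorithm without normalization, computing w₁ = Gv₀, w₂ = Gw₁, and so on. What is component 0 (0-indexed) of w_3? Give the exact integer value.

w1 = Gv₀ = (7·1 + 7·1; 5·1 + 1·1) = (14, 6)
w2 = Gw1 = (7·14 + 7·6; 5·14 + 1·6) = (140, 76)
w3 = Gw2 = (1512, 776)
The requested component of w3 is 1512.

1512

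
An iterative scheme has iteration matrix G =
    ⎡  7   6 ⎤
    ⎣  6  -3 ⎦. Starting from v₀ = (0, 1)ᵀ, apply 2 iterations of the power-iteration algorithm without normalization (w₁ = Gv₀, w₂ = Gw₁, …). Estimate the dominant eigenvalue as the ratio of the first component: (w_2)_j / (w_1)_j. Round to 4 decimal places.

w1 = Gv₀ = (7·0 + 6·1; 6·0 + (-3)·1) = (6, -3)
w2 = Gw1 = (7·6 + 6·(-3); 6·6 + (-3)·(-3)) = (24, 45)
Ratio at component: 24 / 6 = 4.0000

λ ≈ 4.0000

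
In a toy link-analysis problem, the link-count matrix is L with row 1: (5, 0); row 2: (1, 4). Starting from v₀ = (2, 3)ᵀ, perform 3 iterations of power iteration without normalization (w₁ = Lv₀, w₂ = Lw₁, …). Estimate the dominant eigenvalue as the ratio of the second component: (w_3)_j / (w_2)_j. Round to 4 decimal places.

4.7576

w1 = Lv₀ = (5·2 + 0·3; 1·2 + 4·3) = (10, 14)
w2 = Lw1 = (5·10 + 0·14; 1·10 + 4·14) = (50, 66)
w3 = Lw2 = (250, 314)
Ratio at component: 314 / 66 = 4.7576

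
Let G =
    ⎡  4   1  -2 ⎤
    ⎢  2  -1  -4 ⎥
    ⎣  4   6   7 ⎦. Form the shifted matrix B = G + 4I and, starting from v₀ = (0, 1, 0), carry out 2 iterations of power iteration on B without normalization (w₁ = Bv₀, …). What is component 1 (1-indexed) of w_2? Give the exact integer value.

-1

B = G + 4I has rows (8, 1, -2); (2, 3, -4); (4, 6, 11)
w1 = Bv₀ = (8·0 + 1·1 + (-2)·0; 2·0 + 3·1 + (-4)·0; 4·0 + 6·1 + 11·0) = (1, 3, 6)
w2 = Bw1 = (8·1 + 1·3 + (-2)·6; 2·1 + 3·3 + (-4)·6; 4·1 + 6·3 + 11·6) = (-1, -13, 88)
Requested component of w2: -1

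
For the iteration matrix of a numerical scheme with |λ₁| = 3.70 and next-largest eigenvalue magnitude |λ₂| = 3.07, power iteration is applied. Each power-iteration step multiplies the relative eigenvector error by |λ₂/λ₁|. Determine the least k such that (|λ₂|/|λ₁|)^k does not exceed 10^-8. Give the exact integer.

99

|λ₂/λ₁| = 3.07/3.70 = 0.82973
Need k ≥ ln(10^-8) / ln(0.82973) = -18.4207 / -0.1867 ≈ 98.688
Smallest integer k satisfying the bound: 99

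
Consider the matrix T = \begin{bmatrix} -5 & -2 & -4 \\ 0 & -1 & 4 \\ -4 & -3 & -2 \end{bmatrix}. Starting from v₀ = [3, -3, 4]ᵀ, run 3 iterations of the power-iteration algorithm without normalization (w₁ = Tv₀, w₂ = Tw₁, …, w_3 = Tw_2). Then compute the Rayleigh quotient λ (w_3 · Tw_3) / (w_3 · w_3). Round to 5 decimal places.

λ ≈ -6.60071

w1 = Tv₀ = (-25, 19, -11)
w2 = Tw1 = (131, -63, 65)
w3 = Tw2 = (-789, 323, -465)
Tw3 = (5159, -2183, 3117)
w3·Tw3 = (-789)·5159 + 323·(-2183) + (-465)·3117 = -6224965; w3·w3 = (-789)·(-789) + 323·323 + (-465)·(-465) = 943075
λ ≈ -6224965/943075 = -6.60071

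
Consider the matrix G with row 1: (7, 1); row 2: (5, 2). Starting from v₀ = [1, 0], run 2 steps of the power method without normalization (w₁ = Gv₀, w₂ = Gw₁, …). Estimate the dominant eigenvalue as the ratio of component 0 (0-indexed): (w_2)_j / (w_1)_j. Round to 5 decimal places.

w1 = Gv₀ = (7·1 + 1·0; 5·1 + 2·0) = (7, 5)
w2 = Gw1 = (7·7 + 1·5; 5·7 + 2·5) = (54, 45)
Ratio at component: 54 / 7 = 7.71429

7.71429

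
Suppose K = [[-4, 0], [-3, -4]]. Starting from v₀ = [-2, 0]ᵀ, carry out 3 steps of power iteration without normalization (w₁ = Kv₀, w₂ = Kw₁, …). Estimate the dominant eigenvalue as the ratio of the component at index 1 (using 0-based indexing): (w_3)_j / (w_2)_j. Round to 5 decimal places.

w1 = Kv₀ = ((-4)·(-2) + 0·0; (-3)·(-2) + (-4)·0) = (8, 6)
w2 = Kw1 = ((-4)·8 + 0·6; (-3)·8 + (-4)·6) = (-32, -48)
w3 = Kw2 = (128, 288)
Ratio at component: 288 / -48 = -6.00000

λ ≈ -6.00000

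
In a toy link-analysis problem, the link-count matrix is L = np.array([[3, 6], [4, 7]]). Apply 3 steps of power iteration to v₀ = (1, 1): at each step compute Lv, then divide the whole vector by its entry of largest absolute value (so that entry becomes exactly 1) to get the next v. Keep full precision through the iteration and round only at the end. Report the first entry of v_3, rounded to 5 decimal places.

0.82287

Lv0 = (9.000000, 11.000000); divide by 11.000000 → v1 = (0.818182, 1.000000)
Lv1 = (8.454545, 10.272727); divide by 10.272727 → v2 = (0.823009, 1.000000)
Lv2 = (8.469027, 10.292035); divide by 10.292035 → v3 = (0.822872, 1.000000)
Requested entry of v3: 957/1163 = 0.82287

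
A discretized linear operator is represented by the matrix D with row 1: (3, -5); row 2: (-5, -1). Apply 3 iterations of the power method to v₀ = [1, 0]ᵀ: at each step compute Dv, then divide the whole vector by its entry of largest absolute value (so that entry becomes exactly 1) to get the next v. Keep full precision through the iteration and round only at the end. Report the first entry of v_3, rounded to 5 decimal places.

-0.95000

Dv0 = (3.000000, -5.000000); divide by -5.000000 → v1 = (-0.600000, 1.000000)
Dv1 = (-6.800000, 2.000000); divide by -6.800000 → v2 = (1.000000, -0.294118)
Dv2 = (4.470588, -4.705882); divide by -4.705882 → v3 = (-0.950000, 1.000000)
Requested entry of v3: 152/-160 = -0.95000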